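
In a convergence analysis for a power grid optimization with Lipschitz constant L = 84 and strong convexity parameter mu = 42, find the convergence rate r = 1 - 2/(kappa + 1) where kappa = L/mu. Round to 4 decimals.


Step 1: Compute the condition number.
kappa = L/mu = 84/42 = 2.0
Step 2: Compute the convergence rate.
r = 1 - 2/(kappa + 1) = 1 - 2*mu/(L + mu) = (L - mu)/(L + mu) = 42/126 = 0.3333


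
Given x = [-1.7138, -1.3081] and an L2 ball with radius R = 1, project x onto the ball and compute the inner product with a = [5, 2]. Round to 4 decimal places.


Step 1: Compute ||x|| (intermediates to 6 decimals).
||x|| = sqrt((-1.7138)^2 + (-1.3081)^2) = 2.155977
Step 2: Project.
Since ||x|| > R, scale = R/||x|| = 1/2.155977 = 0.463827, proj(x) = scale * x
proj(x) = [-0.794907, -0.606732]
Step 3: Dot product.
a^T * proj(x) = 5*(-0.794907) + 2*(-0.606732) = -5.188


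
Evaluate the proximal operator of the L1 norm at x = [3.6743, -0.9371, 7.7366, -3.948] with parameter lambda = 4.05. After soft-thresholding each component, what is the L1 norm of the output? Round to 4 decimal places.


Soft-thresholding with lambda = 4.05:
prox(3.6743) = sign(3.6743)*max(|3.6743| - 4.05, 0) = 0.0
prox(-0.9371) = sign(-0.9371)*max(|-0.9371| - 4.05, 0) = 0.0
prox(7.7366) = sign(7.7366)*max(|7.7366| - 4.05, 0) = 3.6866
prox(-3.948) = sign(-3.948)*max(|-3.948| - 4.05, 0) = 0.0
prox(x) = [0.0, 0.0, 3.6866, 0.0]
||prox(x)||_1 = 0.0 + 0.0 + 3.6866 + 0.0 = 3.6866


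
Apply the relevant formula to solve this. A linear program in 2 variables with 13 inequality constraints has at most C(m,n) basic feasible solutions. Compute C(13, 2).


Each vertex corresponds to some choice of n active constraints out of m, so the number of vertices is at most C(m, n) = m! / (n!(m-n)!).
m = 13, n = 2
Numerator: 13 * 12
Denominator: 2! = 2
C(13, 2) = 78


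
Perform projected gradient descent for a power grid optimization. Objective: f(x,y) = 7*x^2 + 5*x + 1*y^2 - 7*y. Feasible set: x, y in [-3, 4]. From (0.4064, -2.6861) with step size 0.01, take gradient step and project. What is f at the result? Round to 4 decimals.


Step 1: Compute gradient at (0.4064, -2.6861).
grad_x = 2*7*0.4064 + 5 = 10.6896
grad_y = 2*1*-2.6861 - 7 = -12.3722
Step 2: Gradient step.
x_raw = 0.4064 - 0.01*10.6896 = 0.2995
y_raw = -2.6861 - 0.01*-12.3722 = -2.5624
Step 3: Project onto [-3, 4].
x_proj = clip(0.2995) = 0.2995
y_proj = clip(-2.5624) = -2.5624
Step 4: Evaluate f.
f(0.2995, -2.5624) = 26.6279


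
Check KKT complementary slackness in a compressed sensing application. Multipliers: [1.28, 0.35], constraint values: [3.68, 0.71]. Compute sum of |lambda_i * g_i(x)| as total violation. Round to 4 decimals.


KKT complementary slackness check:
lambda_1 * g_1 = 1.28 * 3.68 = 4.7104
lambda_2 * g_2 = 0.35 * 0.71 = 0.2485
Total violation = 4.7104 + 0.2485 = 4.9589


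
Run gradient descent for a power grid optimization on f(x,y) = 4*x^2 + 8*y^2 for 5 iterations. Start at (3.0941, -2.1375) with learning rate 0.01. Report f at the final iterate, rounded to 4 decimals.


Gradient descent on f(x,y) = 4*x^2 + 8*y^2.
Starting point: (3.0941, -2.1375), alpha = 0.01
Step 1: grad_x = 2*4*3.0941 = 24.7528, grad_y = 2*8*-2.1375 = -34.2
  x_1 = 3.0941 - 0.01*24.7528 = 2.8466
  y_1 = -2.1375 - 0.01*-34.2 = -1.7955
Step 2: grad_x = 2*4*2.8466 = 22.7726, grad_y = 2*8*-1.7955 = -28.728
  x_2 = 2.8466 - 0.01*22.7726 = 2.6188
  y_2 = -1.7955 - 0.01*-28.728 = -1.5082
Step 3: grad_x = 2*4*2.6188 = 20.9508, grad_y = 2*8*-1.5082 = -24.1315
  x_3 = 2.6188 - 0.01*20.9508 = 2.4093
  y_3 = -1.5082 - 0.01*-24.1315 = -1.2669
Step 4: grad_x = 2*4*2.4093 = 19.2747, grad_y = 2*8*-1.2669 = -20.2705
  x_4 = 2.4093 - 0.01*19.2747 = 2.2166
  y_4 = -1.2669 - 0.01*-20.2705 = -1.0642
Step 5: grad_x = 2*4*2.2166 = 17.7327, grad_y = 2*8*-1.0642 = -17.0272
  x_5 = 2.2166 - 0.01*17.7327 = 2.0393
  y_5 = -1.0642 - 0.01*-17.0272 = -0.8939
f(2.0393, -0.8939) = 4*2.0393^2 + 8*(-0.8939)^2 = 23.0273


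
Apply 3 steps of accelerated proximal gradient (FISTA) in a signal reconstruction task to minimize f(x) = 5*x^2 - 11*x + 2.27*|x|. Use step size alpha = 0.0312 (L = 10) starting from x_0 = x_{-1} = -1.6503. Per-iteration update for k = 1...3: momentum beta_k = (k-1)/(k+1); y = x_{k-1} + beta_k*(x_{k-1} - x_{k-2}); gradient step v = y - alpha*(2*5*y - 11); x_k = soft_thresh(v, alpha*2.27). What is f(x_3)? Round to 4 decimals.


FISTA on f(x) = 5*x^2 - 11*x + 2.27*|x|
L = 10, alpha = 0.0312
Iteration 1: beta = 0.0, y = -1.6503 + 0.0*(-1.6503 + 1.6503) = -1.6503
  grad(y) = -27.503, v = y - alpha*grad = -0.7922
  prox(v) = soft_thresh(-0.7922, 0.0708) = -0.7214
Iteration 2: beta = 0.3333, y = -0.7214 + 0.3333*(-0.7214 + 1.6503) = -0.4117
  grad(y) = -15.1174, v = y - alpha*grad = 0.0599
  prox(v) = soft_thresh(0.0599, 0.0708) = 0.0
Iteration 3: beta = 0.5, y = 0.0 + 0.5*(0.0 + 0.7214) = 0.3607
  grad(y) = -7.3931, v = y - alpha*grad = 0.5914
  prox(v) = soft_thresh(0.5914, 0.0708) = 0.5205
f(x_3) = 5*0.5205^2 - 11*0.5205 + 2.27*|0.5205| = -3.1895


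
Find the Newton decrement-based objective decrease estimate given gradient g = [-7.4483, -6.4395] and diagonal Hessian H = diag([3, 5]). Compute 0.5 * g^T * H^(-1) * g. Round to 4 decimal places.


Step 1: H is diagonal, so H^(-1) * g = [-2.4828, -1.2879].
Step 2: g^T H^(-1) g = sum_i g_i^2 / H_ii
  = (-7.4483)^2/3 + (-6.4395)^2/5
  = 18.4924 + 8.2934 = 26.7858
Step 3: Objective decrease = 0.5 * g^T H^(-1) g = 13.3929


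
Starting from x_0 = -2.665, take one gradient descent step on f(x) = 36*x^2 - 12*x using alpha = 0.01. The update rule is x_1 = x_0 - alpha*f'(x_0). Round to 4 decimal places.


We compute the gradient at x_0 and apply the update.
f'(x) = 72*x - 12
f'(-2.665) = 72*-2.665 - 12 = -203.88
x_1 = -2.665 - 0.01*-203.88 = -0.6262


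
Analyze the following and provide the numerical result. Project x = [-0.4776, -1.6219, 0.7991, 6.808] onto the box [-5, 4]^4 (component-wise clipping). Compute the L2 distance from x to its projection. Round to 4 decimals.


Project each component onto [-5, 4].
clip(-0.4776) = -0.4776, clip(-1.6219) = -1.6219, clip(0.7991) = 0.7991, clip(6.808) = 4.0
Projection = [-0.4776, -1.6219, 0.7991, 4.0]
Squared diffs: [0.0, 0.0, 0.0, 7.8849]
Distance = sqrt(7.8849) = 2.808


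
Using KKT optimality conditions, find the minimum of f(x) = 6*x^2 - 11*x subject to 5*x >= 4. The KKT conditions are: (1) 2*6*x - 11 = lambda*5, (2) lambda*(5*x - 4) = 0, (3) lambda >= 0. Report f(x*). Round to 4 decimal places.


Step 1: Try lambda = 0 (constraint inactive).
Stationarity: 2*6*x - 11 = 0
x* = 11/(2*6) = 11/12 = 0.9167 (rounded; the exact value 11/12 is used below)
Check constraint: 5*0.9167 = 4.5835 >= 4 -- satisfied.
Step 2: Compute optimal value.
f(x*) = 6*(11/12)^2 - 11*(11/12) = -5.0417


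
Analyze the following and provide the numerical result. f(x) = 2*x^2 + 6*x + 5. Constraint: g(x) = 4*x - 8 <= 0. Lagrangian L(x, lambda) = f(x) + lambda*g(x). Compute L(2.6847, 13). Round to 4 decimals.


Step 1: Evaluate f(x).
f(2.6847) = 2*2.6847^2 + 6*2.6847 + 5 = 35.5234
Step 2: Evaluate g(x).
g(2.6847) = 4*2.6847 - 8 = 2.7388
Step 3: Compute Lagrangian.
L = 35.5234 + 13*2.7388 = 71.1278


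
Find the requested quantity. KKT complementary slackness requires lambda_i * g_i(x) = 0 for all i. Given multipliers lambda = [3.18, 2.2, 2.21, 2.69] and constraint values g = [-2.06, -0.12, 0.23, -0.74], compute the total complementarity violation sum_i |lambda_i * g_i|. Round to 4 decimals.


KKT complementary slackness check:
lambda_1 * g_1 = 3.18 * -2.06 = -6.5508
lambda_2 * g_2 = 2.2 * -0.12 = -0.264
lambda_3 * g_3 = 2.21 * 0.23 = 0.5083
lambda_4 * g_4 = 2.69 * -0.74 = -1.9906
Total violation = 6.5508 + 0.264 + 0.5083 + 1.9906 = 9.3137


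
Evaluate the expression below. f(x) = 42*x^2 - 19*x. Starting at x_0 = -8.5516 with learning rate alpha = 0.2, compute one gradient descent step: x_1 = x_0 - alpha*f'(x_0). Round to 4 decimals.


We compute the gradient at x_0 and apply the update.
f'(x) = 84*x - 19
f'(-8.5516) = 84*-8.5516 - 19 = -737.3344
x_1 = -8.5516 - 0.2*-737.3344 = 138.9153


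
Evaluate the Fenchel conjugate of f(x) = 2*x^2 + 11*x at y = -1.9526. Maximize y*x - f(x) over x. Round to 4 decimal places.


f*(y) = sup_x {y*x - a*x^2 - b*x} = sup_x {(y-b)*x - a*x^2}
FOC: (y - b) - 2a*x = 0 => x* = (y - b)/(2a)
x* = (-1.9526 - 11)/(2*2) = -3.2382
f*(-1.9526) = (y-b)^2/(4a) = (-1.9526 - 11)^2/(4*2)
= 167.7698/8 = 20.9712


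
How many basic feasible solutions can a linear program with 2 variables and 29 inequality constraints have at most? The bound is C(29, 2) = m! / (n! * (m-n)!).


Each vertex corresponds to some choice of n active constraints out of m, so the number of vertices is at most C(m, n) = m! / (n!(m-n)!).
m = 29, n = 2
Numerator: 29 * 28
Denominator: 2! = 2
C(29, 2) = 406


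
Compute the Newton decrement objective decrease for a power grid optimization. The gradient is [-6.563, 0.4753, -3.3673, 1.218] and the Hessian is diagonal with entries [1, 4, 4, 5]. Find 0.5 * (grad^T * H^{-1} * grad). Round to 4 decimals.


Step 1: H is diagonal, so H^(-1) * g = [-6.563, 0.1188, -0.8418, 0.2436].
Step 2: g^T H^(-1) g = sum_i g_i^2 / H_ii
  = (-6.563)^2/1 + (0.4753)^2/4 + (-3.3673)^2/4 + (1.218)^2/5
  = 43.073 + 0.0565 + 2.8347 + 0.2967 = 46.2608
Step 3: Objective decrease = 0.5 * g^T H^(-1) g = 23.1304


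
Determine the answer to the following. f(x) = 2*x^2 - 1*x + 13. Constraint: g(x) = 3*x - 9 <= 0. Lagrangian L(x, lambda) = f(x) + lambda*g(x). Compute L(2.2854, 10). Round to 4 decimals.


Step 1: Evaluate f(x).
f(2.2854) = 2*2.2854^2 - 1*2.2854 + 13 = 21.1607
Step 2: Evaluate g(x).
g(2.2854) = 3*2.2854 - 9 = -2.1438
Step 3: Compute Lagrangian.
L = 21.1607 + 10*-2.1438 = -0.2773


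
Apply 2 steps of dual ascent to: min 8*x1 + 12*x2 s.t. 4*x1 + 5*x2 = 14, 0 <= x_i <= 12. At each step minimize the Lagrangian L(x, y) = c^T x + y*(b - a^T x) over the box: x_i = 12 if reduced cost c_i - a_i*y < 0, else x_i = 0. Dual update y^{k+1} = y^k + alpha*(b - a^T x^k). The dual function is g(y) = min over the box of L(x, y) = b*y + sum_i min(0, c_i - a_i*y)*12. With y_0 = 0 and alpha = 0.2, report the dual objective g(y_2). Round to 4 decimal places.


Dual ascent for LP: min 8*x1 + 12*x2, 4*x1 + 5*x2 = 14, 0 <= x_i <= 12
Step 1: y^k = 0.0, reduced costs: (8.0, 12.0)
  x^k = (0.0, 0.0), subgradient = b - a^T x = 14.0
  y^{k+1} = 0.0 + 0.2*14.0 = 2.8
Step 2: y^k = 2.8, reduced costs: (-3.2, -2.0)
  x^k = (12.0, 12.0), subgradient = b - a^T x = -94.0
  y^{k+1} = 2.8 + 0.2*-94.0 = -16.0
Dual objective at y_2 = -16.0: reduced costs (72.0, 92.0), box minimizer x = (0.0, 0.0)
g(y_2) = b*y + (c1 - a1*y)*x1 + (c2 - a2*y)*x2 = 14*(-16.0) + 72.0*0.0 + 92.0*0.0 = -224.0 + 0.0 + 0.0 = -224.0


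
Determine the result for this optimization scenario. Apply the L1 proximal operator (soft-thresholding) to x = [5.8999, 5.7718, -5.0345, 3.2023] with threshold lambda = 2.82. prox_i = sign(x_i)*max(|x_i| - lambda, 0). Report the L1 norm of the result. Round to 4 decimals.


Soft-thresholding with lambda = 2.82:
prox(5.8999) = sign(5.8999)*max(|5.8999| - 2.82, 0) = 3.0799
prox(5.7718) = sign(5.7718)*max(|5.7718| - 2.82, 0) = 2.9518
prox(-5.0345) = sign(-5.0345)*max(|-5.0345| - 2.82, 0) = -2.2145
prox(3.2023) = sign(3.2023)*max(|3.2023| - 2.82, 0) = 0.3823
prox(x) = [3.0799, 2.9518, -2.2145, 0.3823]
||prox(x)||_1 = 3.0799 + 2.9518 + 2.2145 + 0.3823 = 8.6285


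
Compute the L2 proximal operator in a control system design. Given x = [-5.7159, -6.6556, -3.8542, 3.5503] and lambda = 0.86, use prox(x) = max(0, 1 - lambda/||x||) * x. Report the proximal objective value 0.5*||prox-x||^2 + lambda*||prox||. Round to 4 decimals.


Step 1: Compute ||x||.
||x|| = 10.219
Step 2: Compute scaling factor.
scale = max(0, 1 - 0.86/10.219) = 0.9158
Step 3: prox(x) = [-5.2349, -6.0955, -3.5298, 3.2515]
||prox(x)|| = 9.359
Step 4: Proximal objective.
0.5*||prox-x||^2 = 0.3698
lambda*||prox|| = 8.0487
Total = 8.4185


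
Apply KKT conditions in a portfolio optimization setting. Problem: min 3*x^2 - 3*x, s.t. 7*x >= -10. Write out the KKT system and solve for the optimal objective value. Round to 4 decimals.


Step 1: Try lambda = 0 (constraint inactive).
Stationarity: 2*3*x - 3 = 0
x* = 3/(2*3) = 0.5
Check constraint: 7*0.5 = 3.5 >= -10 -- satisfied.
Step 2: Compute optimal value.
f(x*) = 3*0.5^2 - 3*0.5 = -0.75


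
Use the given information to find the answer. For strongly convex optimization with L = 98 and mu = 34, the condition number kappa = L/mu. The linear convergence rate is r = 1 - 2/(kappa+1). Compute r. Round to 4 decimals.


Step 1: Compute the condition number.
kappa = L/mu = 98/34 = 2.8824
Step 2: Compute the convergence rate.
r = 1 - 2/(kappa + 1) = 1 - 2*mu/(L + mu) = (L - mu)/(L + mu) = 64/132 = 0.4848


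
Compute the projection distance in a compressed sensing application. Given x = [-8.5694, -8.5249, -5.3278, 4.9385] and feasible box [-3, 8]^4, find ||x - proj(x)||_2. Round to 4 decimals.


Project each component onto [-3, 8].
clip(-8.5694) = -3.0, clip(-8.5249) = -3.0, clip(-5.3278) = -3.0, clip(4.9385) = 4.9385
Projection = [-3.0, -3.0, -3.0, 4.9385]
Squared diffs: [31.0182, 30.5245, 5.4187, 0.0]
Distance = sqrt(66.9614) = 8.183


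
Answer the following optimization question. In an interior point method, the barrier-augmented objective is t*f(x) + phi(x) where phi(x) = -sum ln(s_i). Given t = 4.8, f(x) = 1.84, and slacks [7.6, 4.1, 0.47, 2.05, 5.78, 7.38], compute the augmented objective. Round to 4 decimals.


Step 1: Compute log-barrier.
ln values: [2.0281, 1.411, -0.755, 0.7178, 1.7544, 1.9988]
phi = -(2.0281 + 1.411 - 0.755 + 0.7178 + 1.7544 + 1.9988) = -7.1551
Step 2: Compute augmented objective.
t*f(x) = 4.8*1.84 = 8.832
Total = 8.832 - 7.1551 = 1.6769


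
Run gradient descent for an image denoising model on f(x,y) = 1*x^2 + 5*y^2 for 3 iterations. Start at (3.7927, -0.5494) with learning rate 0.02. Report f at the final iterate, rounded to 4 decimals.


Gradient descent on f(x,y) = 1*x^2 + 5*y^2.
Starting point: (3.7927, -0.5494), alpha = 0.02
Step 1: grad_x = 2*1*3.7927 = 7.5854, grad_y = 2*5*-0.5494 = -5.494
  x_1 = 3.7927 - 0.02*7.5854 = 3.641
  y_1 = -0.5494 - 0.02*-5.494 = -0.4395
Step 2: grad_x = 2*1*3.641 = 7.282, grad_y = 2*5*-0.4395 = -4.3952
  x_2 = 3.641 - 0.02*7.282 = 3.4954
  y_2 = -0.4395 - 0.02*-4.3952 = -0.3516
Step 3: grad_x = 2*1*3.4954 = 6.9907, grad_y = 2*5*-0.3516 = -3.5162
  x_3 = 3.4954 - 0.02*6.9907 = 3.3555
  y_3 = -0.3516 - 0.02*-3.5162 = -0.2813
f(3.3555, -0.2813) = 1*3.3555^2 + 5*(-0.2813)^2 = 11.6553


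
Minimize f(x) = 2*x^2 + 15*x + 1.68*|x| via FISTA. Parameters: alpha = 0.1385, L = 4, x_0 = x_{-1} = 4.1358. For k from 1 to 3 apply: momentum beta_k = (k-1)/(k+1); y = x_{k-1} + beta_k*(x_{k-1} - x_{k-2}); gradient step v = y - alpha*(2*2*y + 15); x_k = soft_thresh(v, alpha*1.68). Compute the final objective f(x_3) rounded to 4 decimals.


FISTA on f(x) = 2*x^2 + 15*x + 1.68*|x|
L = 4, alpha = 0.1385
Iteration 1: beta = 0.0, y = 4.1358 + 0.0*(4.1358 - 4.1358) = 4.1358
  grad(y) = 31.5432, v = y - alpha*grad = -0.2329
  prox(v) = soft_thresh(-0.2329, 0.2327) = -0.0003
Iteration 2: beta = 0.3333, y = -0.0003 + 0.3333*(-0.0003 - 4.1358) = -1.3789
  grad(y) = 9.4842, v = y - alpha*grad = -2.6925
  prox(v) = soft_thresh(-2.6925, 0.2327) = -2.4598
Iteration 3: beta = 0.5, y = -2.4598 + 0.5*(-2.4598 + 0.0003) = -3.6896
  grad(y) = 0.2415, v = y - alpha*grad = -3.7231
  prox(v) = soft_thresh(-3.7231, 0.2327) = -3.4904
f(x_3) = 2*(-3.4904)^2 + 15*(-3.4904) + 1.68*|-3.4904| = -22.1264


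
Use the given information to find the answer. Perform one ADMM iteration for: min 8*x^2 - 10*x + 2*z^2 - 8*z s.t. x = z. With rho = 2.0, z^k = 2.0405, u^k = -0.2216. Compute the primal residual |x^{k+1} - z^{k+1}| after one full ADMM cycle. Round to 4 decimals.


ADMM iteration with rho = 2.0, z^k = 2.0405, u^k = -0.2216
Step 1: x-update.
Minimize 8*x^2 - 10*x + (2.0/2)*(x - 2.0405 - 0.2216)^2
FOC: (2*8 + 2.0)*x = 10 + 2.0*(2.0405 + 0.2216)
x^{k+1} = 0.8069
Step 2: z-update.
Minimize 2*z^2 - 8*z + (2.0/2)*(0.8069 - z - 0.2216)^2
FOC: (2*2 + 2.0)*z = 8 + 2.0*(0.8069 - 0.2216)
z^{k+1} = 1.5284
Step 3: u-update.
u^{k+1} = -0.2216 + 0.8069 - 1.5284 = -0.9431
Step 4: Primal residual = |0.8069 - 1.5284| = 0.7215


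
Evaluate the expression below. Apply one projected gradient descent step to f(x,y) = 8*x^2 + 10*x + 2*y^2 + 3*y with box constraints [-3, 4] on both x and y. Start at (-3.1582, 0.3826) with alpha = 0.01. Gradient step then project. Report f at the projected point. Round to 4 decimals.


Step 1: Compute gradient at (-3.1582, 0.3826).
grad_x = 2*8*-3.1582 + 10 = -40.5312
grad_y = 2*2*0.3826 + 3 = 4.5304
Step 2: Gradient step.
x_raw = -3.1582 - 0.01*-40.5312 = -2.7529
y_raw = 0.3826 - 0.01*4.5304 = 0.3373
Step 3: Project onto [-3, 4].
x_proj = clip(-2.7529) = -2.7529
y_proj = clip(0.3373) = 0.3373
Step 4: Evaluate f.
f(-2.7529, 0.3373) = 34.3377


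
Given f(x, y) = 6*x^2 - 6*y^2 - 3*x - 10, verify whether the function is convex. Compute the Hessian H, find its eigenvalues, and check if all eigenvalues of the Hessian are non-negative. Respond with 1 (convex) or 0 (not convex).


The Hessian of f(x,y) = 6*x^2 - 6*y^2 - 3*x - 10 is:
H = [[12, 0], [0, -12]]
Trace = 12 - 12 = 0
Determinant = 12*-12 - (0)^2 = -144
Discriminant = (0)^2 - 4*-144 = 576.0
Eigenvalues: lambda_1 = -12.0, lambda_2 = 12.0
The function is not convex.

0


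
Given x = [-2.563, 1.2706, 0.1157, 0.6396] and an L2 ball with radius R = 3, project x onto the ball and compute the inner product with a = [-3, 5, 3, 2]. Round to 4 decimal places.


Step 1: Compute ||x|| (intermediates to 6 decimals).
||x|| = sqrt((-2.563)^2 + 1.2706^2 + 0.1157^2 + 0.6396^2) = 2.933576
Step 2: Project.
Since ||x|| <= R, proj = x (no scaling needed).
proj(x) = [-2.563, 1.2706, 0.1157, 0.6396]
Step 3: Dot product.
a^T * proj(x) = -3*(-2.563) + 5*1.2706 + 3*0.1157 + 2*0.6396 = 15.6683


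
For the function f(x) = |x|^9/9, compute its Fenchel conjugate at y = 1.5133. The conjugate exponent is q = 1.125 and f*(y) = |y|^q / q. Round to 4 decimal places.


The conjugate exponent q satisfies 1/p + 1/q = 1.
p = 9, so q = 9/(9 - 1) = 1.125
|y|^q = 1.5133^1.125 = 1.5937
f*(1.5133) = 1.5937 / 1.125 = 1.4167


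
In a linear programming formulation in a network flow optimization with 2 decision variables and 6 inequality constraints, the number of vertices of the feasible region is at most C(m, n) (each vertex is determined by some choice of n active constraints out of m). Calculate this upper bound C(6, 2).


Each vertex corresponds to some choice of n active constraints out of m, so the number of vertices is at most C(m, n) = m! / (n!(m-n)!).
m = 6, n = 2
Numerator: 6 * 5
Denominator: 2! = 2
C(6, 2) = 15


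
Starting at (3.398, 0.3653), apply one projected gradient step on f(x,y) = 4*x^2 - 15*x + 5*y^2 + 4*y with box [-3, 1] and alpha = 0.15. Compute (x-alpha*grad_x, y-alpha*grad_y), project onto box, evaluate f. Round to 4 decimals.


Step 1: Compute gradient at (3.398, 0.3653).
grad_x = 2*4*3.398 - 15 = 12.184
grad_y = 2*5*0.3653 + 4 = 7.653
Step 2: Gradient step.
x_raw = 3.398 - 0.15*12.184 = 1.5704
y_raw = 0.3653 - 0.15*7.653 = -0.7827
Step 3: Project onto [-3, 1].
x_proj = clip(1.5704) = 1.0
y_proj = clip(-0.7827) = -0.7827
Step 4: Evaluate f.
f(1.0, -0.7827) = -11.0679


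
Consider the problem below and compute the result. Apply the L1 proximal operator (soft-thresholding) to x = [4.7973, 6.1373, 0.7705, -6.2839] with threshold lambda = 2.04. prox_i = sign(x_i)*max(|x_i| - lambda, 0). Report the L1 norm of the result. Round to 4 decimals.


Soft-thresholding with lambda = 2.04:
prox(4.7973) = sign(4.7973)*max(|4.7973| - 2.04, 0) = 2.7573
prox(6.1373) = sign(6.1373)*max(|6.1373| - 2.04, 0) = 4.0973
prox(0.7705) = sign(0.7705)*max(|0.7705| - 2.04, 0) = 0.0
prox(-6.2839) = sign(-6.2839)*max(|-6.2839| - 2.04, 0) = -4.2439
prox(x) = [2.7573, 4.0973, 0.0, -4.2439]
||prox(x)||_1 = 2.7573 + 4.0973 + 0.0 + 4.2439 = 11.0985


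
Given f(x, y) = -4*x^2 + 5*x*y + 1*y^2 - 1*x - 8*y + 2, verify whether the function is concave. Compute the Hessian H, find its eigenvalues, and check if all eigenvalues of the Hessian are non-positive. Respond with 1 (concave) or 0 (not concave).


The Hessian of f(x,y) = -4*x^2 + 5*x*y + 1*y^2 - 1*x - 8*y + 2 is:
H = [[-8, 5], [5, 2]]
Trace = -8 + 2 = -6
Determinant = -8*2 - (5)^2 = -41
Discriminant = (-6)^2 - 4*-41 = 200.0
Eigenvalues: lambda_1 = -10.0711, lambda_2 = 4.0711
The function is not concave.

0


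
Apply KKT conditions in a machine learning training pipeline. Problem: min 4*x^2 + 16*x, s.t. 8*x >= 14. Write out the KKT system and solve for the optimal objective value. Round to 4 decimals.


Step 1: Try lambda = 0 (constraint inactive).
x_unc = -16/(2*4) = -2.0
Check: 8*-2.0 = -16.0 < 14 -- violated!
Step 2: Constraint must be active: 8*x = 14
x* = 14/8 = 1.75
lambda = (2*4*1.75 + 16)/8 = 3.75
Step 3: Compute optimal value.
f(x*) = 4*1.75^2 + 16*1.75 = 40.25


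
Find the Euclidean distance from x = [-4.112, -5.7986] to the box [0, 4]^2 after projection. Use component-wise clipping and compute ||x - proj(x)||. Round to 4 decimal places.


Project each component onto [0, 4].
clip(-4.112) = 0.0, clip(-5.7986) = 0.0
Projection = [0.0, 0.0]
Squared diffs: [16.9085, 33.6238]
Distance = sqrt(50.5323) = 7.1086


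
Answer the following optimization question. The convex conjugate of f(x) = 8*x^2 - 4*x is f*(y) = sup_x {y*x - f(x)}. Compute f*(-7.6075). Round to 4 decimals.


f*(y) = sup_x {y*x - a*x^2 - b*x} = sup_x {(y-b)*x - a*x^2}
FOC: (y - b) - 2a*x = 0 => x* = (y - b)/(2a)
x* = (-7.6075 + 4)/(2*8) = -0.2255
f*(-7.6075) = (y-b)^2/(4a) = (-7.6075 + 4)^2/(4*8)
= 13.0141/32 = 0.4067


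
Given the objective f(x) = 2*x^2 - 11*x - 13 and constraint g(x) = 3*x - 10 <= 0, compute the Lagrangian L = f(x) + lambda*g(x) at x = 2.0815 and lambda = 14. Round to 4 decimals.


Step 1: Evaluate f(x).
f(2.0815) = 2*2.0815^2 - 11*2.0815 - 13 = -27.2312
Step 2: Evaluate g(x).
g(2.0815) = 3*2.0815 - 10 = -3.7555
Step 3: Compute Lagrangian.
L = -27.2312 + 14*-3.7555 = -79.8082


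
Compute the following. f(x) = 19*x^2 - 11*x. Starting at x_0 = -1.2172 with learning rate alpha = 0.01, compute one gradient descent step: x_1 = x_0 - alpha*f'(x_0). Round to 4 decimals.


We compute the gradient at x_0 and apply the update.
f'(x) = 38*x - 11
f'(-1.2172) = 38*-1.2172 - 11 = -57.2536
x_1 = -1.2172 - 0.01*-57.2536 = -0.6447


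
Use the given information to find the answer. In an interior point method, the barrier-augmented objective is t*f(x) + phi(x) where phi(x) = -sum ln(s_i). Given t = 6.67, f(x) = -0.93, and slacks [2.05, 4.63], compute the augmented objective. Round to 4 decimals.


Step 1: Compute log-barrier.
ln values: [0.7178, 1.5326]
phi = -(0.7178 + 1.5326) = -2.2504
Step 2: Compute augmented objective.
t*f(x) = 6.67*-0.93 = -6.2031
Total = -6.2031 - 2.2504 = -8.4535


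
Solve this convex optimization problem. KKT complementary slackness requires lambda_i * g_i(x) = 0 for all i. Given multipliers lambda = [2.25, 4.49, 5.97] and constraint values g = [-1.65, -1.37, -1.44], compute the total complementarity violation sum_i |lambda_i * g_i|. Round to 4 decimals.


KKT complementary slackness check:
lambda_1 * g_1 = 2.25 * -1.65 = -3.7125
lambda_2 * g_2 = 4.49 * -1.37 = -6.1513
lambda_3 * g_3 = 5.97 * -1.44 = -8.5968
Total violation = 3.7125 + 6.1513 + 8.5968 = 18.4606


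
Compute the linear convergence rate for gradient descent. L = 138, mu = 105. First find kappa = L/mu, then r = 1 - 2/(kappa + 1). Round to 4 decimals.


Step 1: Compute the condition number.
kappa = L/mu = 138/105 = 1.3143
Step 2: Compute the convergence rate.
r = 1 - 2/(kappa + 1) = 1 - 2*mu/(L + mu) = (L - mu)/(L + mu) = 33/243 = 0.1358


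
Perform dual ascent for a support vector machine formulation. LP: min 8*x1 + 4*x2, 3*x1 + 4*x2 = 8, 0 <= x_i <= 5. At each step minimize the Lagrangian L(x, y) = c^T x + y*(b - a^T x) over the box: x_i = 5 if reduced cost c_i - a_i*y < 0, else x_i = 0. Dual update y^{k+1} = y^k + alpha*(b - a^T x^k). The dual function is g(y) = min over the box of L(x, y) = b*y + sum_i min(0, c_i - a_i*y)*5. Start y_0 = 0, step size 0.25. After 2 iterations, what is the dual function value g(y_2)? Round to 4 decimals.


Dual ascent for LP: min 8*x1 + 4*x2, 3*x1 + 4*x2 = 8, 0 <= x_i <= 5
Step 1: y^k = 0.0, reduced costs: (8.0, 4.0)
  x^k = (0.0, 0.0), subgradient = b - a^T x = 8.0
  y^{k+1} = 0.0 + 0.25*8.0 = 2.0
Step 2: y^k = 2.0, reduced costs: (2.0, -4.0)
  x^k = (0.0, 5.0), subgradient = b - a^T x = -12.0
  y^{k+1} = 2.0 + 0.25*-12.0 = -1.0
Dual objective at y_2 = -1.0: reduced costs (11.0, 8.0), box minimizer x = (0.0, 0.0)
g(y_2) = b*y + (c1 - a1*y)*x1 + (c2 - a2*y)*x2 = 8*(-1.0) + 11.0*0.0 + 8.0*0.0 = -8.0 + 0.0 + 0.0 = -8.0


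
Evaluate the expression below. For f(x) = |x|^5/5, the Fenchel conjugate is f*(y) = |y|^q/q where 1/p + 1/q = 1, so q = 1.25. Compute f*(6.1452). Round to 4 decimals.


The conjugate exponent q satisfies 1/p + 1/q = 1.
p = 5, so q = 5/(5 - 1) = 1.25
|y|^q = 6.1452^1.25 = 9.6754
f*(6.1452) = 9.6754 / 1.25 = 7.7403


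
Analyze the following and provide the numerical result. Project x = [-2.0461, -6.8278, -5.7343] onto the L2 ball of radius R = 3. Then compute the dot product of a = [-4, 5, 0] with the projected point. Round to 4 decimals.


Step 1: Compute ||x|| (intermediates to 6 decimals).
||x|| = sqrt((-2.0461)^2 + (-6.8278)^2 + (-5.7343)^2) = 9.148091
Step 2: Project.
Since ||x|| > R, scale = R/||x|| = 3/9.148091 = 0.327937, proj(x) = scale * x
proj(x) = [-0.670992, -2.239088, -1.880489]
Step 3: Dot product.
a^T * proj(x) = -4*(-0.670992) + 5*(-2.239088) + 0*(-1.880489) = -8.5115


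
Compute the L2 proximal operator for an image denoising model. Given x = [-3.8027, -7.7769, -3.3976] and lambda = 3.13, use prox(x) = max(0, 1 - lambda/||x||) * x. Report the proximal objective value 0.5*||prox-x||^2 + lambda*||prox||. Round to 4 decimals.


Step 1: Compute ||x||.
||x|| = 9.2997
Step 2: Compute scaling factor.
scale = max(0, 1 - 3.13/9.2997) = 0.6634
Step 3: prox(x) = [-2.5228, -5.1594, -2.2541]
||prox(x)|| = 6.1697
Step 4: Proximal objective.
0.5*||prox-x||^2 = 4.8985
lambda*||prox|| = 19.3112
Total = 24.2096


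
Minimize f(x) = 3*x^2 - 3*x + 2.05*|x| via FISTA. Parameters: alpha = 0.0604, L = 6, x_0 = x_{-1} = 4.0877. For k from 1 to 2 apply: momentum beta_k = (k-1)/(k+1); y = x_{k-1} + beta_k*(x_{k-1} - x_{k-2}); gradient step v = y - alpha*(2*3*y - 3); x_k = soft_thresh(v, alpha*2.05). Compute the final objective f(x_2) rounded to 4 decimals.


FISTA on f(x) = 3*x^2 - 3*x + 2.05*|x|
L = 6, alpha = 0.0604
Iteration 1: beta = 0.0, y = 4.0877 + 0.0*(4.0877 - 4.0877) = 4.0877
  grad(y) = 21.5262, v = y - alpha*grad = 2.7875
  prox(v) = soft_thresh(2.7875, 0.1238) = 2.6637
Iteration 2: beta = 0.3333, y = 2.6637 + 0.3333*(2.6637 - 4.0877) = 2.189
  grad(y) = 10.1342, v = y - alpha*grad = 1.5769
  prox(v) = soft_thresh(1.5769, 0.1238) = 1.4531
f(x_2) = 3*1.4531^2 - 3*1.4531 + 2.05*|1.4531| = 4.9541


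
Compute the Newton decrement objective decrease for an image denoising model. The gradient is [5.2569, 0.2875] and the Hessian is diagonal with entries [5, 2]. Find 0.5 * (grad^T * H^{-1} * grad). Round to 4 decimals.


Step 1: H is diagonal, so H^(-1) * g = [1.0514, 0.1438].
Step 2: g^T H^(-1) g = sum_i g_i^2 / H_ii
  = (5.2569)^2/5 + (0.2875)^2/2
  = 5.527 + 0.0413 = 5.5683
Step 3: Objective decrease = 0.5 * g^T H^(-1) g = 2.7842


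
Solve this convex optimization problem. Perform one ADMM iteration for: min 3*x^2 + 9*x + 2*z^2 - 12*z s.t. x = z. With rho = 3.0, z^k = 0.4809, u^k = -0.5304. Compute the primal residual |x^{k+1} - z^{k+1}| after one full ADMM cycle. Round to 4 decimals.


ADMM iteration with rho = 3.0, z^k = 0.4809, u^k = -0.5304
Step 1: x-update.
Minimize 3*x^2 + 9*x + (3.0/2)*(x - 0.4809 - 0.5304)^2
FOC: (2*3 + 3.0)*x = -9 + 3.0*(0.4809 + 0.5304)
x^{k+1} = -0.6629
Step 2: z-update.
Minimize 2*z^2 - 12*z + (3.0/2)*(-0.6629 - z - 0.5304)^2
FOC: (2*2 + 3.0)*z = 12 + 3.0*(-0.6629 - 0.5304)
z^{k+1} = 1.2029
Step 3: u-update.
u^{k+1} = -0.5304 - 0.6629 - 1.2029 = -2.3962
Step 4: Primal residual = |-0.6629 - 1.2029| = 1.8658


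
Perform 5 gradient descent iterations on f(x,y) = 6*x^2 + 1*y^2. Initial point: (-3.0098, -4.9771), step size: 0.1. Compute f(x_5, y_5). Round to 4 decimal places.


Gradient descent on f(x,y) = 6*x^2 + 1*y^2.
Starting point: (-3.0098, -4.9771), alpha = 0.1
Step 1: grad_x = 2*6*-3.0098 = -36.1176, grad_y = 2*1*-4.9771 = -9.9542
  x_1 = -3.0098 - 0.1*-36.1176 = 0.602
  y_1 = -4.9771 - 0.1*-9.9542 = -3.9817
Step 2: grad_x = 2*6*0.602 = 7.2235, grad_y = 2*1*-3.9817 = -7.9634
  x_2 = 0.602 - 0.1*7.2235 = -0.1204
  y_2 = -3.9817 - 0.1*-7.9634 = -3.1853
Step 3: grad_x = 2*6*-0.1204 = -1.4447, grad_y = 2*1*-3.1853 = -6.3707
  x_3 = -0.1204 - 0.1*-1.4447 = 0.0241
  y_3 = -3.1853 - 0.1*-6.3707 = -2.5483
Step 4: grad_x = 2*6*0.0241 = 0.2889, grad_y = 2*1*-2.5483 = -5.0966
  x_4 = 0.0241 - 0.1*0.2889 = -0.0048
  y_4 = -2.5483 - 0.1*-5.0966 = -2.0386
Step 5: grad_x = 2*6*-0.0048 = -0.0578, grad_y = 2*1*-2.0386 = -4.0772
  x_5 = -0.0048 - 0.1*-0.0578 = 0.001
  y_5 = -2.0386 - 0.1*-4.0772 = -1.6309
f(0.001, -1.6309) = 6*0.001^2 + 1*(-1.6309)^2 = 2.6598


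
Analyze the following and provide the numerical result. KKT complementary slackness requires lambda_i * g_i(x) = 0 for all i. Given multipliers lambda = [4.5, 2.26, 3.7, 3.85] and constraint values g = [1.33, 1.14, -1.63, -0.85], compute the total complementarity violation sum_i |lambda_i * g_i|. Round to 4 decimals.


KKT complementary slackness check:
lambda_1 * g_1 = 4.5 * 1.33 = 5.985
lambda_2 * g_2 = 2.26 * 1.14 = 2.5764
lambda_3 * g_3 = 3.7 * -1.63 = -6.031
lambda_4 * g_4 = 3.85 * -0.85 = -3.2725
Total violation = 5.985 + 2.5764 + 6.031 + 3.2725 = 17.8649


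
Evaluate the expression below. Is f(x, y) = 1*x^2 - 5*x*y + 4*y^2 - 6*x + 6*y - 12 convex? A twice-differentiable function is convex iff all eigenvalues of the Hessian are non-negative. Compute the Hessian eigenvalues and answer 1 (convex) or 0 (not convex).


The Hessian of f(x,y) = 1*x^2 - 5*x*y + 4*y^2 - 6*x + 6*y - 12 is:
H = [[2, -5], [-5, 8]]
Trace = 2 + 8 = 10
Determinant = 2*8 - (-5)^2 = -9
Discriminant = (10)^2 - 4*-9 = 136.0
Eigenvalues: lambda_1 = -0.831, lambda_2 = 10.831
The function is not convex.

0


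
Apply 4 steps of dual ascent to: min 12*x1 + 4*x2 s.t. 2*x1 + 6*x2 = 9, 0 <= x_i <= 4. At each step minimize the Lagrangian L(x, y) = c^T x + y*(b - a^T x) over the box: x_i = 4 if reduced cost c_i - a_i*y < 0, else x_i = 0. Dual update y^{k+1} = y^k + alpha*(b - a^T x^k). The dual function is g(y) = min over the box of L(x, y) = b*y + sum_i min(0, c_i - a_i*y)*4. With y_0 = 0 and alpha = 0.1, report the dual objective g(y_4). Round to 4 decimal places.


Dual ascent for LP: min 12*x1 + 4*x2, 2*x1 + 6*x2 = 9, 0 <= x_i <= 4
Step 1: y^k = 0.0, reduced costs: (12.0, 4.0)
  x^k = (0.0, 0.0), subgradient = b - a^T x = 9.0
  y^{k+1} = 0.0 + 0.1*9.0 = 0.9
Step 2: y^k = 0.9, reduced costs: (10.2, -1.4)
  x^k = (0.0, 4.0), subgradient = b - a^T x = -15.0
  y^{k+1} = 0.9 + 0.1*-15.0 = -0.6
Step 3: y^k = -0.6, reduced costs: (13.2, 7.6)
  x^k = (0.0, 0.0), subgradient = b - a^T x = 9.0
  y^{k+1} = -0.6 + 0.1*9.0 = 0.3
Step 4: y^k = 0.3, reduced costs: (11.4, 2.2)
  x^k = (0.0, 0.0), subgradient = b - a^T x = 9.0
  y^{k+1} = 0.3 + 0.1*9.0 = 1.2
Dual objective at y_4 = 1.2: reduced costs (9.6, -3.2), box minimizer x = (0.0, 4.0)
g(y_4) = b*y + (c1 - a1*y)*x1 + (c2 - a2*y)*x2 = 9*1.2 + 9.6*0.0 + (-3.2)*4.0 = 10.8 + 0.0 - 12.8 = -2.0


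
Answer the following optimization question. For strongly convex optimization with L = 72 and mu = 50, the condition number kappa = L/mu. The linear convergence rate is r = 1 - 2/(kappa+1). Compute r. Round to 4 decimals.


Step 1: Compute the condition number.
kappa = L/mu = 72/50 = 1.44
Step 2: Compute the convergence rate.
r = 1 - 2/(kappa + 1) = 1 - 2*mu/(L + mu) = (L - mu)/(L + mu) = 22/122 = 0.1803


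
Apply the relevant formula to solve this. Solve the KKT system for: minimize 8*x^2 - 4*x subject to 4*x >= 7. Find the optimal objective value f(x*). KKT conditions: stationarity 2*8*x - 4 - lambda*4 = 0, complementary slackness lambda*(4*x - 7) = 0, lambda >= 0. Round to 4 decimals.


Step 1: Try lambda = 0 (constraint inactive).
x_unc = 4/(2*8) = 0.25
Check: 4*0.25 = 1.0 < 7 -- violated!
Step 2: Constraint must be active: 4*x = 7
x* = 7/4 = 1.75
lambda = (2*8*1.75 - 4)/4 = 6.0
Step 3: Compute optimal value.
f(x*) = 8*1.75^2 - 4*1.75 = 17.5


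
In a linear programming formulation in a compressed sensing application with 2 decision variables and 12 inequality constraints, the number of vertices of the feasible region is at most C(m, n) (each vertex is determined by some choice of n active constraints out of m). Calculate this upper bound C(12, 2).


Each vertex corresponds to some choice of n active constraints out of m, so the number of vertices is at most C(m, n) = m! / (n!(m-n)!).
m = 12, n = 2
Numerator: 12 * 11
Denominator: 2! = 2
C(12, 2) = 66


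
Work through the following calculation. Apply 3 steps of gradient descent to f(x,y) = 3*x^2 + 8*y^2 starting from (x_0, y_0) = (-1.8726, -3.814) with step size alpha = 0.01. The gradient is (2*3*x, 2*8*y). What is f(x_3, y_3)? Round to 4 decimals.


Gradient descent on f(x,y) = 3*x^2 + 8*y^2.
Starting point: (-1.8726, -3.814), alpha = 0.01
Step 1: grad_x = 2*3*-1.8726 = -11.2356, grad_y = 2*8*-3.814 = -61.024
  x_1 = -1.8726 - 0.01*-11.2356 = -1.7602
  y_1 = -3.814 - 0.01*-61.024 = -3.2038
Step 2: grad_x = 2*3*-1.7602 = -10.5615, grad_y = 2*8*-3.2038 = -51.2602
  x_2 = -1.7602 - 0.01*-10.5615 = -1.6546
  y_2 = -3.2038 - 0.01*-51.2602 = -2.6912
Step 3: grad_x = 2*3*-1.6546 = -9.9278, grad_y = 2*8*-2.6912 = -43.0585
  x_3 = -1.6546 - 0.01*-9.9278 = -1.5554
  y_3 = -2.6912 - 0.01*-43.0585 = -2.2606
f(-1.5554, -2.2606) = 3*(-1.5554)^2 + 8*(-2.2606)^2 = 48.1389


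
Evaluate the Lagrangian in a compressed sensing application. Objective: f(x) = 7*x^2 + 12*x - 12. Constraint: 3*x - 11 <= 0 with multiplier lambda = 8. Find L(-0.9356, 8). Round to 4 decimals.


Step 1: Evaluate f(x).
f(-0.9356) = 7*(-0.9356)^2 + 12*(-0.9356) - 12 = -17.0998
Step 2: Evaluate g(x).
g(-0.9356) = 3*-0.9356 - 11 = -13.8068
Step 3: Compute Lagrangian.
L = -17.0998 + 8*-13.8068 = -127.5542


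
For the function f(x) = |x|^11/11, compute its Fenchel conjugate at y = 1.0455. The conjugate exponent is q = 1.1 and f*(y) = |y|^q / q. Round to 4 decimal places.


The conjugate exponent q satisfies 1/p + 1/q = 1.
p = 11, so q = 11/(11 - 1) = 1.1
|y|^q = 1.0455^1.1 = 1.0502
f*(1.0455) = 1.0502 / 1.1 = 0.9547


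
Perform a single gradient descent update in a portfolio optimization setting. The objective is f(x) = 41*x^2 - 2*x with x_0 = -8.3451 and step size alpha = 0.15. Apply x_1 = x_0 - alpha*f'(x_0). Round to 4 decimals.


We compute the gradient at x_0 and apply the update.
f'(x) = 82*x - 2
f'(-8.3451) = 82*-8.3451 - 2 = -686.2982
x_1 = -8.3451 - 0.15*-686.2982 = 94.5996


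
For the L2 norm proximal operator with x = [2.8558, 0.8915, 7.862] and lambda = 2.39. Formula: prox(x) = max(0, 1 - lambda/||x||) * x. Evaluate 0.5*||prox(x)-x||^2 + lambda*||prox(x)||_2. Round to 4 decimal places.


Step 1: Compute ||x||.
||x|| = 8.412
Step 2: Compute scaling factor.
scale = max(0, 1 - 2.39/8.412) = 0.7159
Step 3: prox(x) = [2.0444, 0.6382, 5.6283]
||prox(x)|| = 6.022
Step 4: Proximal objective.
0.5*||prox-x||^2 = 2.8561
lambda*||prox|| = 14.3926
Total = 17.2486


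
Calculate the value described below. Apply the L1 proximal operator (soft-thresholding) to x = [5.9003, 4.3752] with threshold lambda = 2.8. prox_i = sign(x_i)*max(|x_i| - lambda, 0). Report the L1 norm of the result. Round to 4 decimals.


Soft-thresholding with lambda = 2.8:
prox(5.9003) = sign(5.9003)*max(|5.9003| - 2.8, 0) = 3.1003
prox(4.3752) = sign(4.3752)*max(|4.3752| - 2.8, 0) = 1.5752
prox(x) = [3.1003, 1.5752]
||prox(x)||_1 = 3.1003 + 1.5752 = 4.6755


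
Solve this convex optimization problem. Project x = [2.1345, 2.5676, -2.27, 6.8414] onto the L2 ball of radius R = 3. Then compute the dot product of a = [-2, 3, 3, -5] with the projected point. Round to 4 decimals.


Step 1: Compute ||x|| (intermediates to 6 decimals).
||x|| = sqrt(2.1345^2 + 2.5676^2 + (-2.27)^2 + 6.8414^2) = 7.943948
Step 2: Project.
Since ||x|| > R, scale = R/||x|| = 3/7.943948 = 0.377646, proj(x) = scale * x
proj(x) = [0.806085, 0.969644, -0.857256, 2.583627]
Step 3: Dot product.
a^T * proj(x) = -2*0.806085 + 3*0.969644 + 3*(-0.857256) - 5*2.583627 = -14.1931


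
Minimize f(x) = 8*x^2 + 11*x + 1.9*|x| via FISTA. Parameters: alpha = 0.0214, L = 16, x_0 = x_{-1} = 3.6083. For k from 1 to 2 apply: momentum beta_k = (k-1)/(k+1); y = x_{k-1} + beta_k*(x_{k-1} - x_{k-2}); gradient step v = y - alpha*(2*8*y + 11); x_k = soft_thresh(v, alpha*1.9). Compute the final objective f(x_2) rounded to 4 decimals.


FISTA on f(x) = 8*x^2 + 11*x + 1.9*|x|
L = 16, alpha = 0.0214
Iteration 1: beta = 0.0, y = 3.6083 + 0.0*(3.6083 - 3.6083) = 3.6083
  grad(y) = 68.7328, v = y - alpha*grad = 2.1374
  prox(v) = soft_thresh(2.1374, 0.0407) = 2.0968
Iteration 2: beta = 0.3333, y = 2.0968 + 0.3333*(2.0968 - 3.6083) = 1.5929
  grad(y) = 36.4866, v = y - alpha*grad = 0.8121
  prox(v) = soft_thresh(0.8121, 0.0407) = 0.7714
f(x_2) = 8*0.7714^2 + 11*0.7714 + 1.9*|0.7714| = 14.7125


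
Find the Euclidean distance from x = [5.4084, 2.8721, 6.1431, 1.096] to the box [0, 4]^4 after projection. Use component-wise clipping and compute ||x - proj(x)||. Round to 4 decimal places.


Project each component onto [0, 4].
clip(5.4084) = 4.0, clip(2.8721) = 2.8721, clip(6.1431) = 4.0, clip(1.096) = 1.096
Projection = [4.0, 2.8721, 4.0, 1.096]
Squared diffs: [1.9836, 0.0, 4.5929, 0.0]
Distance = sqrt(6.5765) = 2.5645


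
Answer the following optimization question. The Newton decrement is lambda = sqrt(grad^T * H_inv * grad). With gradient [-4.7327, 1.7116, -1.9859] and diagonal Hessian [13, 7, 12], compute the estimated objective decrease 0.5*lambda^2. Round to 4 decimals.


Step 1: H is diagonal, so H^(-1) * g = [-0.3641, 0.2445, -0.1655].
Step 2: g^T H^(-1) g = sum_i g_i^2 / H_ii
  = (-4.7327)^2/13 + (1.7116)^2/7 + (-1.9859)^2/12
  = 1.723 + 0.4185 + 0.3286 = 2.4701
Step 3: Objective decrease = 0.5 * g^T H^(-1) g = 1.2351


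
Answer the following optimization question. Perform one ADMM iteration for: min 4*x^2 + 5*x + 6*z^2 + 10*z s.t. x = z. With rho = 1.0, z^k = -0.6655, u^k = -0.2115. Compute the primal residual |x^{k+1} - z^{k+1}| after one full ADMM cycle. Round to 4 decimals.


ADMM iteration with rho = 1.0, z^k = -0.6655, u^k = -0.2115
Step 1: x-update.
Minimize 4*x^2 + 5*x + (1.0/2)*(x + 0.6655 - 0.2115)^2
FOC: (2*4 + 1.0)*x = -5 + 1.0*(-0.6655 + 0.2115)
x^{k+1} = -0.606
Step 2: z-update.
Minimize 6*z^2 + 10*z + (1.0/2)*(-0.606 - z - 0.2115)^2
FOC: (2*6 + 1.0)*z = -10 + 1.0*(-0.606 - 0.2115)
z^{k+1} = -0.8321
Step 3: u-update.
u^{k+1} = -0.2115 - 0.606 + 0.8321 = 0.0146
Step 4: Primal residual = |-0.606 + 0.8321| = 0.2261


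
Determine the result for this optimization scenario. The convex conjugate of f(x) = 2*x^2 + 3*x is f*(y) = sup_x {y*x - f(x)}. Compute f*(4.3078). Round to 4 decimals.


f*(y) = sup_x {y*x - a*x^2 - b*x} = sup_x {(y-b)*x - a*x^2}
FOC: (y - b) - 2a*x = 0 => x* = (y - b)/(2a)
x* = (4.3078 - 3)/(2*2) = 0.327
f*(4.3078) = (y-b)^2/(4a) = (4.3078 - 3)^2/(4*2)
= 1.7103/8 = 0.2138


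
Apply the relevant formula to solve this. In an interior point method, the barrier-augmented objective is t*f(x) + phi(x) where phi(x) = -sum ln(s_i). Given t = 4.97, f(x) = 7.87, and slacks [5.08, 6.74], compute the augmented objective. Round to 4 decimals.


Step 1: Compute log-barrier.
ln values: [1.6253, 1.9081]
phi = -(1.6253 + 1.9081) = -3.5334
Step 2: Compute augmented objective.
t*f(x) = 4.97*7.87 = 39.1139
Total = 39.1139 - 3.5334 = 35.5805


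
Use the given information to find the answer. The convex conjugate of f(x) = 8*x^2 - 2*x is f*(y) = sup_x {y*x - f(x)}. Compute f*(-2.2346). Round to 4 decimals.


f*(y) = sup_x {y*x - a*x^2 - b*x} = sup_x {(y-b)*x - a*x^2}
FOC: (y - b) - 2a*x = 0 => x* = (y - b)/(2a)
x* = (-2.2346 + 2)/(2*8) = -0.0147
f*(-2.2346) = (y-b)^2/(4a) = (-2.2346 + 2)^2/(4*8)
= 0.055/32 = 0.0017
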